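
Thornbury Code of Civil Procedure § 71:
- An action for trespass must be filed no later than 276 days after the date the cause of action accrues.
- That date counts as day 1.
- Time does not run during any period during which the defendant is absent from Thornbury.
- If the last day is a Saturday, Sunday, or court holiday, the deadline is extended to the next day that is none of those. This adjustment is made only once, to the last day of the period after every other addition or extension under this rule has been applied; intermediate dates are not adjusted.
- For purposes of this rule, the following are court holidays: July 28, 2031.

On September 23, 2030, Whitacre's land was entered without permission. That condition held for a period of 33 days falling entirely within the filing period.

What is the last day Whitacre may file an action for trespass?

July 29, 2031

Counting September 23, 2030 as day 1, day 276 is June 25, 2031.
Tolling adds 33 days: June 25, 2031 + 33 days = July 28, 2031.
July 28, 2031 is a listed holiday. The next qualifying day is July 29, 2031.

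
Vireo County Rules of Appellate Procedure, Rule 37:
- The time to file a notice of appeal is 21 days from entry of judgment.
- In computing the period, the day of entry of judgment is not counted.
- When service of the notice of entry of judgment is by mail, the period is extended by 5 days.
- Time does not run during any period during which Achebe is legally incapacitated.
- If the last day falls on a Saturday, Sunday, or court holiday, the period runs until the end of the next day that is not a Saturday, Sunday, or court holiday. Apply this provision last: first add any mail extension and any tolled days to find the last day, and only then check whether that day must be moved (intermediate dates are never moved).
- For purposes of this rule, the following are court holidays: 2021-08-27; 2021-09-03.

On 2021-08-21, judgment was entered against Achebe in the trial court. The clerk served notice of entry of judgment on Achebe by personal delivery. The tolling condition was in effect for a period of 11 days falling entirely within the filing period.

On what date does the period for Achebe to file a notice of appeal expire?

September 22, 2021

21 days after 2021-08-21 is September 11, 2021.
Service was not by mail, so no mail extension applies.
Tolling adds 11 days: September 11, 2021 + 11 days = September 22, 2021.
September 22, 2021 is a Wednesday and not a court holiday, so no extension applies.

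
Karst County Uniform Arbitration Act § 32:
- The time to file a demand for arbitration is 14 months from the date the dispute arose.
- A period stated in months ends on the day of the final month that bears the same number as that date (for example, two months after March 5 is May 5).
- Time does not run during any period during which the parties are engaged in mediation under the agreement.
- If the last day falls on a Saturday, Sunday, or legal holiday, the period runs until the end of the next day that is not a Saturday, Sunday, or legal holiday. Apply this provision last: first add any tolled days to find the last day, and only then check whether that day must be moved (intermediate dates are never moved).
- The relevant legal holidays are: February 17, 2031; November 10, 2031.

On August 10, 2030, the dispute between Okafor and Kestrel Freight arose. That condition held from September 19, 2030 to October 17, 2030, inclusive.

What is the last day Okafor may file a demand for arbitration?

November 11, 2031

14 months after August 10, 2030 is October 10, 2031.
From September 19, 2030 through October 17, 2030 inclusive is 29 days; tolling adds 29 days: October 10, 2031 + 29 days = November 8, 2031.
November 8, 2031 is Saturday; November 9, 2031 is Sunday; November 10, 2031 is a listed holiday. The next qualifying day is November 11, 2031.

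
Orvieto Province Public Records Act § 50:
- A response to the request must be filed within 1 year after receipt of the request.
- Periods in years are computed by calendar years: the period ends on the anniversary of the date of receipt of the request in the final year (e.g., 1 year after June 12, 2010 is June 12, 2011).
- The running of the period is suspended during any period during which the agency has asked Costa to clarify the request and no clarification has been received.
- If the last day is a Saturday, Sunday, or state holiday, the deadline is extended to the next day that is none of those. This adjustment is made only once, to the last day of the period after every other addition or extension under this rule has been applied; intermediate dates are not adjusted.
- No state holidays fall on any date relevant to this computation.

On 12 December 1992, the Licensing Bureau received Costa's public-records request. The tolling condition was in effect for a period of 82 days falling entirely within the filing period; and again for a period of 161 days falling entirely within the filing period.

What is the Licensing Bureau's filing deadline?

1 year after 12 December 1992 is December 12, 1993.
Tolling adds 82 days: December 12, 1993 + 82 days = March 4, 1994.
Tolling adds 161 days: March 4, 1994 + 161 days = August 12, 1994.
August 12, 1994 is a Friday and not a state holiday, so no extension applies.

August 12, 1994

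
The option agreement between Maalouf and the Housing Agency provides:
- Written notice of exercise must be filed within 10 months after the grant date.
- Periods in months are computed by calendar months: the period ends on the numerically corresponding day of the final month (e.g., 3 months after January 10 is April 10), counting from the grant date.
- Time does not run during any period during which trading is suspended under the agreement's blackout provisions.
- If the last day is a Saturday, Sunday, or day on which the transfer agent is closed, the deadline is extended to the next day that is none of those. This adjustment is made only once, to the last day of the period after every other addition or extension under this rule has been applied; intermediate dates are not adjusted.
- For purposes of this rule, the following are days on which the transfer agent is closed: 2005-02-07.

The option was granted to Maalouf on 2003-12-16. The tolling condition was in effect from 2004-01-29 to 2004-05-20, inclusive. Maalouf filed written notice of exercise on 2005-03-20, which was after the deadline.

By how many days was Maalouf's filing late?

40 days

10 months after 2003-12-16 is October 16, 2004.
From January 29, 2004 through May 20, 2004 inclusive is 113 days; tolling adds 113 days: October 16, 2004 + 113 days = February 6, 2005.
February 6, 2005 is Sunday; February 7, 2005 is a listed holiday. The next qualifying day is February 8, 2005.
The deadline is February 8, 2005; from February 8, 2005 to March 20, 2005 is 40 days.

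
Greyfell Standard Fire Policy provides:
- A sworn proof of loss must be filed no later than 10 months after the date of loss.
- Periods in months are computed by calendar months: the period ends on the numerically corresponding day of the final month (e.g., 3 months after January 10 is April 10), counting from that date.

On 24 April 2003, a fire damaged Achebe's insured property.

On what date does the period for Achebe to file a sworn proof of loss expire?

10 months after 24 April 2003 is February 24, 2004.

February 24, 2004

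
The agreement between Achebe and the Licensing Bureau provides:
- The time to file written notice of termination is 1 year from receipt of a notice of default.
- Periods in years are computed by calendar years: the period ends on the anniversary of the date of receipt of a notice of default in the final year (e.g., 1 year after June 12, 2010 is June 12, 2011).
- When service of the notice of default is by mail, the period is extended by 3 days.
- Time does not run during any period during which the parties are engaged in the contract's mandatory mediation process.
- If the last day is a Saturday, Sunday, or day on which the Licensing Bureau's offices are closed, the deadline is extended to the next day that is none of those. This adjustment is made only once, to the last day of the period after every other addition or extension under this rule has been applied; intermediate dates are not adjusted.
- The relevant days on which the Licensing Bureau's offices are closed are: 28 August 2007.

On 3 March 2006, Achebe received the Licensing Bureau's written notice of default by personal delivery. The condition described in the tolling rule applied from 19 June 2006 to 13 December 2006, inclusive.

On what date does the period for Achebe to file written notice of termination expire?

1 year after 3 March 2006 is March 3, 2007.
Service was not by mail, so no mail extension applies.
From June 19, 2006 through December 13, 2006 inclusive is 178 days; tolling adds 178 days: March 3, 2007 + 178 days = August 28, 2007.
August 28, 2007 is a listed holiday. The next qualifying day is August 29, 2007.

August 29, 2007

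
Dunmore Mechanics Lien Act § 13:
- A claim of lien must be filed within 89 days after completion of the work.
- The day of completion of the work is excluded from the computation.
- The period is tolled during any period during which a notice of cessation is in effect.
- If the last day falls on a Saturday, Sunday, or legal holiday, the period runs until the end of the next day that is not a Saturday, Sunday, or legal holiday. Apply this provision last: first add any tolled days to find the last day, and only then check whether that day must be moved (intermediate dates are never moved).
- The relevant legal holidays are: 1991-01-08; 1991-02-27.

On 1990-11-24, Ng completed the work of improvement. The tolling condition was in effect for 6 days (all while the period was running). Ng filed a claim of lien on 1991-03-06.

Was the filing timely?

89 days after 1990-11-24 is February 21, 1991.
Tolling adds 6 days: February 21, 1991 + 6 days = February 27, 1991.
February 27, 1991 is a listed holiday. The next qualifying day is February 28, 1991.
The deadline is February 28, 1991; the filing on March 6, 1991 is after that date.

No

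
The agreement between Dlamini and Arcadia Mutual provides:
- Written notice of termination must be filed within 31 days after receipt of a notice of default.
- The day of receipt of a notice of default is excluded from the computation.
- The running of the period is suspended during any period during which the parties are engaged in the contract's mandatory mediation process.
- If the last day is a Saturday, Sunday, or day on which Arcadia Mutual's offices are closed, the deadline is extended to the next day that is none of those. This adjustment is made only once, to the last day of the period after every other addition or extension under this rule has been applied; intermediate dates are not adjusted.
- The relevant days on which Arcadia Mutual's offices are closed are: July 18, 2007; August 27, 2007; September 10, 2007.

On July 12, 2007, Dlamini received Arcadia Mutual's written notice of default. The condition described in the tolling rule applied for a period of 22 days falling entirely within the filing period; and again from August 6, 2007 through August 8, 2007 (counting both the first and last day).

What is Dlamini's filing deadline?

September 6, 2007

31 days after July 12, 2007 is August 12, 2007.
Tolling adds 22 days: August 12, 2007 + 22 days = September 3, 2007.
From August 6, 2007 through August 8, 2007 inclusive is 3 days; tolling adds 3 days: September 3, 2007 + 3 days = September 6, 2007.
September 6, 2007 is a Thursday and not a day on which Arcadia Mutual's offices are closed, so no extension applies.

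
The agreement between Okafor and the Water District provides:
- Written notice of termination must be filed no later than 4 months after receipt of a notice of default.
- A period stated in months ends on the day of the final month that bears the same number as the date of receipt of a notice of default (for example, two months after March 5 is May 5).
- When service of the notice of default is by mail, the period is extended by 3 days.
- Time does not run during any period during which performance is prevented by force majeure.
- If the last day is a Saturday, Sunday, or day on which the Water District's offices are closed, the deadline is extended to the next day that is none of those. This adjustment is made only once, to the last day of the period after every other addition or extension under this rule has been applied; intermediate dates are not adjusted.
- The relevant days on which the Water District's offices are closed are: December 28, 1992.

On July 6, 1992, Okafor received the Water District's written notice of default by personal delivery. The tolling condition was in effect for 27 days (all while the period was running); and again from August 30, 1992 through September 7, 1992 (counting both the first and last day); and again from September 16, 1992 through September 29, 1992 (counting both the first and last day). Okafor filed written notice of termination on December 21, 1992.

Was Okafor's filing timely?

Yes

4 months after July 6, 1992 is November 6, 1992.
Service was not by mail, so no mail extension applies.
Tolling adds 27 days: November 6, 1992 + 27 days = December 3, 1992.
From August 30, 1992 through September 7, 1992 inclusive is 9 days; tolling adds 9 days: December 3, 1992 + 9 days = December 12, 1992.
From September 16, 1992 through September 29, 1992 inclusive is 14 days; tolling adds 14 days: December 12, 1992 + 14 days = December 26, 1992.
December 26, 1992 is Saturday; December 27, 1992 is Sunday; December 28, 1992 is a listed holiday. The next qualifying day is December 29, 1992.
The deadline is December 29, 1992; the filing on December 21, 1992 is on or before that date.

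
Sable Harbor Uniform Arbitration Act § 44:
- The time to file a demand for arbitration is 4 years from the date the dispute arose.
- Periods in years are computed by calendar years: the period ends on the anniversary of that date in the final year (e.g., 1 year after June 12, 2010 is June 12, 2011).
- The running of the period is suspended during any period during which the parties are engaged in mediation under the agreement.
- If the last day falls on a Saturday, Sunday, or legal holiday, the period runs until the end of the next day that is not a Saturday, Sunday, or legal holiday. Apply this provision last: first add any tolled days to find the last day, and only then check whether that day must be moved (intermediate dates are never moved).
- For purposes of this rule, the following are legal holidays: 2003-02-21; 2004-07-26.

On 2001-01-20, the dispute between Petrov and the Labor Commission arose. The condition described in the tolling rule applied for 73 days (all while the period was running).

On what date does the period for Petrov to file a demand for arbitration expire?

April 4, 2005

4 years after 2001-01-20 is January 20, 2005.
Tolling adds 73 days: January 20, 2005 + 73 days = April 3, 2005.
April 3, 2005 is Sunday. The next qualifying day is April 4, 2005.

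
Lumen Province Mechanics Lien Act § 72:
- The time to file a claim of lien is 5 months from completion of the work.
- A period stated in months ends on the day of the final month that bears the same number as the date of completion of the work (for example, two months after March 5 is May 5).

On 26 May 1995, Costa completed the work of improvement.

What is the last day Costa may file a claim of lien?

5 months after 26 May 1995 is October 26, 1995.

October 26, 1995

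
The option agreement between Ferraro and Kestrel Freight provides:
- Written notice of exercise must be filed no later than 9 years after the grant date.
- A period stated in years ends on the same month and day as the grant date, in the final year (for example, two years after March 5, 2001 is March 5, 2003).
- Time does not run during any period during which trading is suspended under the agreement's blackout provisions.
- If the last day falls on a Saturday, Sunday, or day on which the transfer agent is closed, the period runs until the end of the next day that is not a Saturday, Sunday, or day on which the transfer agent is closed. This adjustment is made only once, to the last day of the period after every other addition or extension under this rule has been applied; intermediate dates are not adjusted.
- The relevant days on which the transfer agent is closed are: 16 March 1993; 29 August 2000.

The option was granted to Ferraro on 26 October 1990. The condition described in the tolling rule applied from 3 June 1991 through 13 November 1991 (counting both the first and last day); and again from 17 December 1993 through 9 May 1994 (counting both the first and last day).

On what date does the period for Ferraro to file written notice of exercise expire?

August 30, 2000

9 years after 26 October 1990 is October 26, 1999.
From June 3, 1991 through November 13, 1991 inclusive is 164 days; tolling adds 164 days: October 26, 1999 + 164 days = April 7, 2000.
From December 17, 1993 through May 9, 1994 inclusive is 144 days; tolling adds 144 days: April 7, 2000 + 144 days = August 29, 2000.
August 29, 2000 is a listed holiday. The next qualifying day is August 30, 2000.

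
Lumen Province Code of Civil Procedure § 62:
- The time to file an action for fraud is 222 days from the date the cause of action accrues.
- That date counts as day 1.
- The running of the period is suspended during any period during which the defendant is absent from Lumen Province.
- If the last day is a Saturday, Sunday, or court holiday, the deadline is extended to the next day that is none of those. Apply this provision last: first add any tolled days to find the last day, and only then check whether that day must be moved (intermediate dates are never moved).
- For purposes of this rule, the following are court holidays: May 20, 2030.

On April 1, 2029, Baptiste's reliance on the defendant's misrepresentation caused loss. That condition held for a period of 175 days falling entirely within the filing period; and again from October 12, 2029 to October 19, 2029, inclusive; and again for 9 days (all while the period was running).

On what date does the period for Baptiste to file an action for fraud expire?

Counting April 1, 2029 as day 1, day 222 is November 8, 2029.
Tolling adds 175 days: November 8, 2029 + 175 days = May 2, 2030.
From October 12, 2029 through October 19, 2029 inclusive is 8 days; tolling adds 8 days: May 2, 2030 + 8 days = May 10, 2030.
Tolling adds 9 days: May 10, 2030 + 9 days = May 19, 2030.
May 19, 2030 is Sunday; May 20, 2030 is a listed holiday. The next qualifying day is May 21, 2030.

May 21, 2030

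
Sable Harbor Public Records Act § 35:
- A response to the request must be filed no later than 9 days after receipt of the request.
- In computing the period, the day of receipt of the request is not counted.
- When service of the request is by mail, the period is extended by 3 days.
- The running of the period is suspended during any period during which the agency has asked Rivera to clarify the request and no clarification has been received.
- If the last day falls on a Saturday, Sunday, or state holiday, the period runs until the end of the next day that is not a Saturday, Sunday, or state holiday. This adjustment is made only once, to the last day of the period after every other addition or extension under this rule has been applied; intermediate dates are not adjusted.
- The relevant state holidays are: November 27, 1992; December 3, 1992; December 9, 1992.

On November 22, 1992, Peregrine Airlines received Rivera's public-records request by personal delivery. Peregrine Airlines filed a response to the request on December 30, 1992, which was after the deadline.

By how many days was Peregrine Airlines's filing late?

29 days

9 days after November 22, 1992 is December 1, 1992.
Service was not by mail, so no mail extension applies.
December 1, 1992 is a Tuesday and not a state holiday, so no extension applies.
The deadline is December 1, 1992; from December 1, 1992 to December 30, 1992 is 29 days.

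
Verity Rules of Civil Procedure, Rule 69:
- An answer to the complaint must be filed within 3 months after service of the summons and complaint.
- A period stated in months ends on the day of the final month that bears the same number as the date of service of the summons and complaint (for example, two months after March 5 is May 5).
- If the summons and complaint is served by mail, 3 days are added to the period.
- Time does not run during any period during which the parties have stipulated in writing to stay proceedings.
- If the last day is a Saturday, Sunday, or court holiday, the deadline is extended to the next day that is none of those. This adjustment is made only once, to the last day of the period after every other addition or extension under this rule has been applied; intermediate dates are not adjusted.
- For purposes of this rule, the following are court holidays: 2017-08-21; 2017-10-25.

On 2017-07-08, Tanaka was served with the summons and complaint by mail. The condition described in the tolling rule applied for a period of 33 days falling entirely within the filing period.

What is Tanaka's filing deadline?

3 months after 2017-07-08 is October 8, 2017.
Service was by mail, adding 3 days: October 8, 2017 + 3 days = October 11, 2017.
Tolling adds 33 days: October 11, 2017 + 33 days = November 13, 2017.
November 13, 2017 is a Monday and not a court holiday, so no extension applies.

November 13, 2017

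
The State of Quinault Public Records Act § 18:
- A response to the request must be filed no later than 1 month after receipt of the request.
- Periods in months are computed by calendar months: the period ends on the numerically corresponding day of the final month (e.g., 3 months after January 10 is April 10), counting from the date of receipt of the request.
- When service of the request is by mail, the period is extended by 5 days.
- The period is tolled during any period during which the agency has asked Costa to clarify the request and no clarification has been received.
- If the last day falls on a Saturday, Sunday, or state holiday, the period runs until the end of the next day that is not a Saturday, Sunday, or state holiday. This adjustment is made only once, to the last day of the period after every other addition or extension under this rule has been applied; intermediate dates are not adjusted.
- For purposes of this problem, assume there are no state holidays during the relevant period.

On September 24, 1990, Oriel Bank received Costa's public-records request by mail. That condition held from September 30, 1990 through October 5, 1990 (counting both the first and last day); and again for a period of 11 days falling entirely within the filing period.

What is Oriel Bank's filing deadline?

November 15, 1990

1 month after September 24, 1990 is October 24, 1990.
Service was by mail, adding 5 days: October 24, 1990 + 5 days = October 29, 1990.
From September 30, 1990 through October 5, 1990 inclusive is 6 days; tolling adds 6 days: October 29, 1990 + 6 days = November 4, 1990.
Tolling adds 11 days: November 4, 1990 + 11 days = November 15, 1990.
November 15, 1990 is a Thursday and not a state holiday, so no extension applies.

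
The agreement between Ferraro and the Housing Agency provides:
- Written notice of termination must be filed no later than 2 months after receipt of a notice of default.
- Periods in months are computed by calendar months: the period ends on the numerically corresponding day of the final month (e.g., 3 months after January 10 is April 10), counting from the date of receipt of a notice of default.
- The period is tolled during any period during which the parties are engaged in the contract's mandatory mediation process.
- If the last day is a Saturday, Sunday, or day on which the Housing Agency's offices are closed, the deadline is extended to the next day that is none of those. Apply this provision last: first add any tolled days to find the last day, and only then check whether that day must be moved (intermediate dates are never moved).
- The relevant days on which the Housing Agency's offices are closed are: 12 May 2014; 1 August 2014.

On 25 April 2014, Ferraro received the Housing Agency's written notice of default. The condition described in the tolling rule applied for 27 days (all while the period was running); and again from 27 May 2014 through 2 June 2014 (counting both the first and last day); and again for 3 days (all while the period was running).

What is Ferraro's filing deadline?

2 months after 25 April 2014 is June 25, 2014.
Tolling adds 27 days: June 25, 2014 + 27 days = July 22, 2014.
From May 27, 2014 through June 2, 2014 inclusive is 7 days; tolling adds 7 days: July 22, 2014 + 7 days = July 29, 2014.
Tolling adds 3 days: July 29, 2014 + 3 days = August 1, 2014.
August 1, 2014 is a listed holiday; August 2, 2014 is Saturday; August 3, 2014 is Sunday. The next qualifying day is August 4, 2014.

August 4, 2014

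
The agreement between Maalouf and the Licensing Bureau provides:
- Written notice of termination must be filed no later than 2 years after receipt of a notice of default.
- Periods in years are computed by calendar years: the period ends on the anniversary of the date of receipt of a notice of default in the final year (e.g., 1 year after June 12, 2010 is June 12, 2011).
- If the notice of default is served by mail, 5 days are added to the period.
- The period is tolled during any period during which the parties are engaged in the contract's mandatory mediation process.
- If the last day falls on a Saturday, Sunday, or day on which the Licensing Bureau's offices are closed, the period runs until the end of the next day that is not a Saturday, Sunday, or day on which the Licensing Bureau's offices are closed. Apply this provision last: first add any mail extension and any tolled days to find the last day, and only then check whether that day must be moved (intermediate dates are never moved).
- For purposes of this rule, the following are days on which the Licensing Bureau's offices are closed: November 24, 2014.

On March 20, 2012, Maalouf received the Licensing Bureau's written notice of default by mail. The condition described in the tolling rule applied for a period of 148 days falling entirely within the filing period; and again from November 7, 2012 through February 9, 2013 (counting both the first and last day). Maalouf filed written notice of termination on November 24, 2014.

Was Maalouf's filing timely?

2 years after March 20, 2012 is March 20, 2014.
Service was by mail, adding 5 days: March 20, 2014 + 5 days = March 25, 2014.
Tolling adds 148 days: March 25, 2014 + 148 days = August 20, 2014.
From November 7, 2012 through February 9, 2013 inclusive is 95 days; tolling adds 95 days: August 20, 2014 + 95 days = November 23, 2014.
November 23, 2014 is Sunday; November 24, 2014 is a listed holiday. The next qualifying day is November 25, 2014.
The deadline is November 25, 2014; the filing on November 24, 2014 is on or before that date.

Yes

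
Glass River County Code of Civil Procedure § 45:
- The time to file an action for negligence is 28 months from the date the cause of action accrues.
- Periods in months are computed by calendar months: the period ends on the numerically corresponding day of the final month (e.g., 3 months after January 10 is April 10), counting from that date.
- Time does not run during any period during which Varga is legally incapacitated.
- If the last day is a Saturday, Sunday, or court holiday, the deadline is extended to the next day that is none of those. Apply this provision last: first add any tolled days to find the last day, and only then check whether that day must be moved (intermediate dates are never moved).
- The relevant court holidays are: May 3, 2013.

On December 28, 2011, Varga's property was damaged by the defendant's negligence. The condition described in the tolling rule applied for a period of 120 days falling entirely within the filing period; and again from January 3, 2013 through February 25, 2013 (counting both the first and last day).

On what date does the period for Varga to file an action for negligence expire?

October 20, 2014

28 months after December 28, 2011 is April 28, 2014.
Tolling adds 120 days: April 28, 2014 + 120 days = August 26, 2014.
From January 3, 2013 through February 25, 2013 inclusive is 54 days; tolling adds 54 days: August 26, 2014 + 54 days = October 19, 2014.
October 19, 2014 is Sunday. The next qualifying day is October 20, 2014.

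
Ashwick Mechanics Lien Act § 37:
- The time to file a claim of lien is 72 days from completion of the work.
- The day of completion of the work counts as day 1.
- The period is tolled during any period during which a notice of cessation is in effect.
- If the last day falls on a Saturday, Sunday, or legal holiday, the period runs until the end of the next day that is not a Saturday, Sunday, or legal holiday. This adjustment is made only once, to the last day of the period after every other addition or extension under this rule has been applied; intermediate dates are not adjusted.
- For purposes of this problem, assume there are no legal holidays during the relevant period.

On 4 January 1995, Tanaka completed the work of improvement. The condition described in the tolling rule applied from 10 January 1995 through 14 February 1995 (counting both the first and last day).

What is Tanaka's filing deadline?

April 21, 1995

Counting 4 January 1995 as day 1, day 72 is March 16, 1995.
From January 10, 1995 through February 14, 1995 inclusive is 36 days; tolling adds 36 days: March 16, 1995 + 36 days = April 21, 1995.
April 21, 1995 is a Friday and not a legal holiday, so no extension applies.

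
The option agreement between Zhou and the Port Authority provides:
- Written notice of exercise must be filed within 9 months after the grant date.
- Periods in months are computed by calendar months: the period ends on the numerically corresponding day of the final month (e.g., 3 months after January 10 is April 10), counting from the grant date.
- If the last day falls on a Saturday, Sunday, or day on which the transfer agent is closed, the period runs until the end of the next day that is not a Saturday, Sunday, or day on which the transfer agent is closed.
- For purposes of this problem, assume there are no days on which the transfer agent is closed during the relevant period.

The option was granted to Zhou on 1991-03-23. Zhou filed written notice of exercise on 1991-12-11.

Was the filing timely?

Yes

9 months after 1991-03-23 is December 23, 1991.
December 23, 1991 is a Monday and not a day on which the transfer agent is closed, so no extension applies.
The deadline is December 23, 1991; the filing on December 11, 1991 is on or before that date.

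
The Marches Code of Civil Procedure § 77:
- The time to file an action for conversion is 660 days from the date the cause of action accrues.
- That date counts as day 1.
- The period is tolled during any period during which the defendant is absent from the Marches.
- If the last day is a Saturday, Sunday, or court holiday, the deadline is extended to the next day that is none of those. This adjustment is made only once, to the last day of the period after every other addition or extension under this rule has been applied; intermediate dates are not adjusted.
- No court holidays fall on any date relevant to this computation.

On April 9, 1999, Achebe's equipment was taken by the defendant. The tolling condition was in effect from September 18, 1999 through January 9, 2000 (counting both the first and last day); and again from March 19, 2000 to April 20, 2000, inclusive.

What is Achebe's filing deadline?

Counting April 9, 1999 as day 1, day 660 is January 27, 2001.
From September 18, 1999 through January 9, 2000 inclusive is 114 days; tolling adds 114 days: January 27, 2001 + 114 days = May 21, 2001.
From March 19, 2000 through April 20, 2000 inclusive is 33 days; tolling adds 33 days: May 21, 2001 + 33 days = June 23, 2001.
June 23, 2001 is Saturday; June 24, 2001 is Sunday. The next qualifying day is June 25, 2001.

June 25, 2001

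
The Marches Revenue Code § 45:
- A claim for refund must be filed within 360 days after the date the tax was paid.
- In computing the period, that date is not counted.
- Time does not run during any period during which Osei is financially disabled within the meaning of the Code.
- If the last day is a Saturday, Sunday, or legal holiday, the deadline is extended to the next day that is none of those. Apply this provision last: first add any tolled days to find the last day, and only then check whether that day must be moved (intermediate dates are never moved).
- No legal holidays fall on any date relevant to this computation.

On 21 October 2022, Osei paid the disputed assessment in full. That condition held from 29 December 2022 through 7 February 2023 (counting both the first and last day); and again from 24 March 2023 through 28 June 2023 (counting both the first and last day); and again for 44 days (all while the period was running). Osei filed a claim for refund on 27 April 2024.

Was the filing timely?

360 days after 21 October 2022 is October 16, 2023.
From December 29, 2022 through February 7, 2023 inclusive is 41 days; tolling adds 41 days: October 16, 2023 + 41 days = November 26, 2023.
From March 24, 2023 through June 28, 2023 inclusive is 97 days; tolling adds 97 days: November 26, 2023 + 97 days = March 2, 2024.
Tolling adds 44 days: March 2, 2024 + 44 days = April 15, 2024.
April 15, 2024 is a Monday and not a legal holiday, so no extension applies.
The deadline is April 15, 2024; the filing on April 27, 2024 is after that date.

No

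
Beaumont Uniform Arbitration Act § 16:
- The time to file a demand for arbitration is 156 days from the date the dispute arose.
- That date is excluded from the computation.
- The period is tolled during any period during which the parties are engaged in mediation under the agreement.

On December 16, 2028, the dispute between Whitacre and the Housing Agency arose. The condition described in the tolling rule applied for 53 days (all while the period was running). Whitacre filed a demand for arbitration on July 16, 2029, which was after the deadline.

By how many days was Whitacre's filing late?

3 days

156 days after December 16, 2028 is May 21, 2029.
Tolling adds 53 days: May 21, 2029 + 53 days = July 13, 2029.
The deadline is July 13, 2029; from July 13, 2029 to July 16, 2029 is 3 days.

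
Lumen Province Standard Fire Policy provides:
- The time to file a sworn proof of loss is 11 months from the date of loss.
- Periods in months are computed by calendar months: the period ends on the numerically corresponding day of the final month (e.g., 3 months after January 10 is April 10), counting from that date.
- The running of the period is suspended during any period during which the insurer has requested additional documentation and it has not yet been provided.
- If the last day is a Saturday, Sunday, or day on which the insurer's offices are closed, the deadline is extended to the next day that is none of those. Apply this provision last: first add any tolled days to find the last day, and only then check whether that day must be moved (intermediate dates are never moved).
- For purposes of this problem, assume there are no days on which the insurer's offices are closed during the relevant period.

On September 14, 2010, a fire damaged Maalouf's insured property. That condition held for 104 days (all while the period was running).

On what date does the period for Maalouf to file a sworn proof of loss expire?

November 28, 2011

11 months after September 14, 2010 is August 14, 2011.
Tolling adds 104 days: August 14, 2011 + 104 days = November 26, 2011.
November 26, 2011 is Saturday; November 27, 2011 is Sunday. The next qualifying day is November 28, 2011.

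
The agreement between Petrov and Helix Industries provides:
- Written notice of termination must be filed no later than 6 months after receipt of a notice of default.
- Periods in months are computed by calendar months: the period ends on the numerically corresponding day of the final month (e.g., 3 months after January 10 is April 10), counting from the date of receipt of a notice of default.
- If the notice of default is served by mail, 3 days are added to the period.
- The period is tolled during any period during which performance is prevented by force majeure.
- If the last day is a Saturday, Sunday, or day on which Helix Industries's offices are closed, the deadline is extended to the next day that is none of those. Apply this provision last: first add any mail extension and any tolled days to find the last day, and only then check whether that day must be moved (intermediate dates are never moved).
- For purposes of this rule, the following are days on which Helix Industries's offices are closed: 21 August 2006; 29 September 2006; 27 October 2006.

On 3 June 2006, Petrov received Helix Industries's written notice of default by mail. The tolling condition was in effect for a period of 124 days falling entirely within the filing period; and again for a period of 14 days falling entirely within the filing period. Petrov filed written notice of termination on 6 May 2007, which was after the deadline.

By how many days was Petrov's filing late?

13 days

6 months after 3 June 2006 is December 3, 2006.
Service was by mail, adding 3 days: December 3, 2006 + 3 days = December 6, 2006.
Tolling adds 124 days: December 6, 2006 + 124 days = April 9, 2007.
Tolling adds 14 days: April 9, 2007 + 14 days = April 23, 2007.
April 23, 2007 is a Monday and not a day on which Helix Industries's offices are closed, so no extension applies.
The deadline is April 23, 2007; from April 23, 2007 to May 6, 2007 is 13 days.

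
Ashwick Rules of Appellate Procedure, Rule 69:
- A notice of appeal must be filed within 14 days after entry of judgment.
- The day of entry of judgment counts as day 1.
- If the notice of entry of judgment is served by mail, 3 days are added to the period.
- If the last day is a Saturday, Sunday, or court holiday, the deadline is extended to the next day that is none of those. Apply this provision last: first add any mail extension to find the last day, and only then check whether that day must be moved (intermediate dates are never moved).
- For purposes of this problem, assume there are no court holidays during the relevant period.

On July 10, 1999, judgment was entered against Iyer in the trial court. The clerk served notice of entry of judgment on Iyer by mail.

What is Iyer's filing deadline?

July 26, 1999

Counting July 10, 1999 as day 1, day 14 is July 23, 1999.
Service was by mail, adding 3 days: July 23, 1999 + 3 days = July 26, 1999.
July 26, 1999 is a Monday and not a court holiday, so no extension applies.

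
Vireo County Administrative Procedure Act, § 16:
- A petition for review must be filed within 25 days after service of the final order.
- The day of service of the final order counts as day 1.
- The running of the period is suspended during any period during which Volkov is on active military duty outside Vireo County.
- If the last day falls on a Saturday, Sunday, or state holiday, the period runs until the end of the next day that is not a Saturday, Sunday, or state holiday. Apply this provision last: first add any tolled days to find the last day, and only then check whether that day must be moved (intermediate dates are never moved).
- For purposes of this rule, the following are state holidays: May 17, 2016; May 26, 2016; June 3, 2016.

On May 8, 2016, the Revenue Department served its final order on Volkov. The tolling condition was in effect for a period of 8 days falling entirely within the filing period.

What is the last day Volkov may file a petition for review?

June 9, 2016

Counting May 8, 2016 as day 1, day 25 is June 1, 2016.
Tolling adds 8 days: June 1, 2016 + 8 days = June 9, 2016.
June 9, 2016 is a Thursday and not a state holiday, so no extension applies.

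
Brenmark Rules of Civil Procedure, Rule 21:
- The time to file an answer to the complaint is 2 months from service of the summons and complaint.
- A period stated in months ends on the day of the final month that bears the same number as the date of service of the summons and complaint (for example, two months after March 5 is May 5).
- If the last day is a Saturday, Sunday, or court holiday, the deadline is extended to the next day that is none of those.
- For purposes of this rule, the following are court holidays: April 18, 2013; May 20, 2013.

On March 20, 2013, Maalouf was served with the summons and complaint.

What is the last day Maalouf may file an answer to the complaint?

2 months after March 20, 2013 is May 20, 2013.
May 20, 2013 is a listed holiday. The next qualifying day is May 21, 2013.

May 21, 2013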